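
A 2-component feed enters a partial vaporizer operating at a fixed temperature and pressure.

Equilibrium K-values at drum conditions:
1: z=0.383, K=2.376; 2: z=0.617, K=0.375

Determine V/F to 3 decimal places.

Material balance + equilibrium reduce to Σ zᵢ(Kᵢ−1)/(1+V/F(Kᵢ−1)) = 0.
Feasibility: ΣzᵢKᵢ = 1.141, Σzᵢ/Kᵢ = 1.807 — both > 1, two phases present.
Binary case is linear: z₁(K₁−1)(1+V/F(K₂−1)) + z₂(K₂−1)(1+V/F(K₁−1)) = 0
⇒ V/F = [z₁(K₁−1)+z₂(K₂−1)] / [−(K₁−1)(K₂−1)] = 0.1414/0.8600 = 0.164

V/F = 0.164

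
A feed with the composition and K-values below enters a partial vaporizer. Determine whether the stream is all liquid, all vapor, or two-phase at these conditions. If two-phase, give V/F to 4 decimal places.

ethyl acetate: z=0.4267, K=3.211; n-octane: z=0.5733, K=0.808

ΣzᵢKᵢ = 1.8334; Σzᵢ/Kᵢ = 0.8424.
Since Σzᵢ/Kᵢ < 1 the mixture is above its dew point — single vapor phase.

all vapor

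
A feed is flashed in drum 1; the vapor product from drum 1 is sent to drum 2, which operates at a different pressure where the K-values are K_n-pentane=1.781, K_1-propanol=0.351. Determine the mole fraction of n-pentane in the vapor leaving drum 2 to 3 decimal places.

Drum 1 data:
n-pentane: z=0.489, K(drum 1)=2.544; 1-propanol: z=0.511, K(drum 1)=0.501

y_n-pentane (drum 2) = 0.808

Drum 1:
Rachford–Rice: g(ψ₁) = Σ zᵢ(Kᵢ−1)/(1+ψ₁(Kᵢ−1)) = 0.
Feasibility: ΣzᵢKᵢ = 1.500, Σzᵢ/Kᵢ = 1.212 — both > 1, two phases present.
Newton iteration, ψ₁⁰ = 0.5:
  ψ₁ = 0.500: g = 0.0863, g' = -0.597 → ψ₁ = 0.645
  ψ₁ = 0.645: g = 0.0025, g' = -0.569 → ψ₁ = 0.649
Converged at ψ₁ = 0.649.
Drum-1 compositions:
  n-pentane: x = 0.244, y = 0.621
  1-propanol: x = 0.756, y = 0.379
Drum-2 feed = drum-1 vapor: z₂ = (0.6214, 0.3786).
Drum 2:
Let ψ₂ = V/F and solve Σ zᵢ(Kᵢ−1)/(1+ψ₂(Kᵢ−1)) = 0.
Feasibility: ΣzᵢKᵢ = 1.240, Σzᵢ/Kᵢ = 1.428 — both > 1, two phases present.
Newton–Raphson from ψ₂ = 0.64:
  ψ₂ = 0.640: g = -0.0968, g' = -0.635 → ψ₂ = 0.488
  ψ₂ = 0.488: g = -0.0081, g' = -0.540 → ψ₂ = 0.473
Converged at ψ₂ = 0.473.
  n-pentane: x = 0.454, y = 0.808
  1-propanol: x = 0.546, y = 0.192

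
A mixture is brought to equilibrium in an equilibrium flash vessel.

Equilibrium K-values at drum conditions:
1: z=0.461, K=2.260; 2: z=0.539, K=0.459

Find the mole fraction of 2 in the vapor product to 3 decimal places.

Binary case is linear: z₁(K₁−1)(1+β(K₂−1)) + z₂(K₂−1)(1+β(K₁−1)) = 0
⇒ β = [z₁(K₁−1)+z₂(K₂−1)] / [−(K₁−1)(K₂−1)] = 0.2893/0.6817 = 0.424
Compositions from xᵢ = zᵢ/(1+β(Kᵢ−1)), yᵢ = Kᵢxᵢ:
  1: x = 0.300, y = 0.679
  2: x = 0.700, y = 0.321

y_2 = 0.321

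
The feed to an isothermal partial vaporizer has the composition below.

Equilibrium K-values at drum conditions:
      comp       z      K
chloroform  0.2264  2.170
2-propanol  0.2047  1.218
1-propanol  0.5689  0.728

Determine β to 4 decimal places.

Let β = V/F and solve Σ zᵢ(Kᵢ−1)/(1+β(Kᵢ−1)) = 0.
Check two-phase: ΣzᵢKᵢ = 1.1548 > 1 and Σzᵢ/Kᵢ = 1.0539 > 1, so g(0) = 0.1548 > 0 and g(1) = -0.0539 < 0.
Iterate (Newton) starting at β = 0.62:
  β = 0.6200: g = 0.00670, g' = -0.1726 → β = 0.6589
  β = 0.6589: g = 0.00008, g' = -0.1687 → β = 0.6593
Converged at β = 0.6593.

β = 0.6593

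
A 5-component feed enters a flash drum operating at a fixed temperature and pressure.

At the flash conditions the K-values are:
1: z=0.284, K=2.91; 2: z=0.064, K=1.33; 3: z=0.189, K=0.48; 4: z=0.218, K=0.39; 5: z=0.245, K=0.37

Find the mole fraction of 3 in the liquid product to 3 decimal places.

x_3 = 0.207

Material balance + equilibrium reduce to Σ zᵢ(Kᵢ−1)/(1+β(Kᵢ−1)) = 0.
Feasibility: ΣzᵢKᵢ = 1.178, Σzᵢ/Kᵢ = 1.761 — both > 1, two phases present.
Iterate (Newton) starting at β = 0.56:
  β = 0.560: g = -0.2992, g' = -0.768 → β = 0.170
Converged at β = 0.170.
Compositions from xᵢ = zᵢ/(1+β(Kᵢ−1)), yᵢ = Kᵢxᵢ:
  1: x = 0.214, y = 0.623
  2: x = 0.061, y = 0.081
  3: x = 0.207, y = 0.100
  4: x = 0.243, y = 0.095
  5: x = 0.274, y = 0.102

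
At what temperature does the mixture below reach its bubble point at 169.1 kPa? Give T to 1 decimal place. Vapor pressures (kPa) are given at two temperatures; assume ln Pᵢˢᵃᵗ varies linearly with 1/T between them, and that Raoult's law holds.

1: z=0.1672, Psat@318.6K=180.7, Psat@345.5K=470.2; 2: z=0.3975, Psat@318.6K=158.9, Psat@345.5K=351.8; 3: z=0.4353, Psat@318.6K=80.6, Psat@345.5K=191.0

T = 326.8 K

Bubble-point temperature: ΣzᵢPᵢˢᵃᵗ(T) = P. Interpolate ln Pᵢˢᵃᵗ = aᵢ + bᵢ/T.
  T = 318.6 K: ΣzᵢPᵢˢᵃᵗ = 128.46 kPa
  T = 345.5 K: ΣzᵢPᵢˢᵃᵗ = 301.60 kPa
  T = 332.1 K: ΣzᵢPᵢˢᵃᵗ = 200.48 kPa
  T = 325.4 K: ΣzᵢPᵢˢᵃᵗ = 161.46 kPa
  T = 328.8 K: ΣzᵢPᵢˢᵃᵗ = 180.40 kPa
  T = 327.1 K: ΣzᵢPᵢˢᵃᵗ = 170.72 kPa
Interpolating between 325.4 K and 327.1 K gives T ≈ 326.8 K.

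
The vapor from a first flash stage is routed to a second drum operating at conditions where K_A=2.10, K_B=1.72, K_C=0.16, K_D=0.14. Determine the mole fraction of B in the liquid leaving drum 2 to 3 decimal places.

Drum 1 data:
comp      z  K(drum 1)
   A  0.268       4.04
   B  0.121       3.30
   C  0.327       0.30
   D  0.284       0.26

Drum 1:
Material balance + equilibrium reduce to Σ zᵢ(Kᵢ−1)/(1+ψ₁(Kᵢ−1)) = 0.
g(0) = ΣzᵢKᵢ − 1 = 0.654 and g(1) = 1 − Σzᵢ/Kᵢ = -1.285, so a root lies in (0, 1).
Iterate (Newton) starting at ψ₁ = 0.56:
  ψ₁ = 0.560: g = -0.3122, g' = -1.348 → ψ₁ = 0.328
  ψ₁ = 0.328: g = -0.0086, g' = -1.369 → ψ₁ = 0.322
Converged at ψ₁ = 0.322.
Drum-1 compositions:
  A: x = 0.135, y = 0.547
  B: x = 0.070, y = 0.229
  C: x = 0.422, y = 0.127
  D: x = 0.373, y = 0.097
Drum-2 feed = drum-1 vapor: z₂ = (0.5470, 0.2294, 0.1267, 0.0970).
Drum 2:
Newton iteration, ψ₂⁰ = 0.39:
  ψ₂ = 0.390: g = 0.2663, g' = -0.757 → ψ₂ = 0.742
  ψ₂ = 0.742: g = -0.0739, g' = -1.428 → ψ₂ = 0.690
  ψ₂ = 0.690: g = -0.0061, g' = -1.207 → ψ₂ = 0.685
Converged at ψ₂ = 0.685.
  A: x = 0.312, y = 0.655
  B: x = 0.154, y = 0.264
  C: x = 0.298, y = 0.048
  D: x = 0.236, y = 0.033

x_B (drum 2) = 0.154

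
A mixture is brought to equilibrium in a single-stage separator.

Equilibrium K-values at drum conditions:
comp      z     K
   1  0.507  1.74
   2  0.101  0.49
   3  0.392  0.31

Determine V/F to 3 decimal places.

Material balance + equilibrium reduce to Σ zᵢ(Kᵢ−1)/(1+V/F(Kᵢ−1)) = 0.
Check two-phase: ΣzᵢKᵢ = 1.053 > 1 and Σzᵢ/Kᵢ = 1.762 > 1, so g(0) = 0.053 > 0 and g(1) = -0.762 < 0.
Newton iteration, V/F⁰ = 0.5:
  V/F = 0.500: g = -0.2082, g' = -0.630 → V/F = 0.170
  V/F = 0.170: g = -0.0294, g' = -0.490 → V/F = 0.110
  V/F = 0.110: g = -0.0002, g' = -0.485 → V/F = 0.109
Converged at V/F = 0.109.

V/F = 0.109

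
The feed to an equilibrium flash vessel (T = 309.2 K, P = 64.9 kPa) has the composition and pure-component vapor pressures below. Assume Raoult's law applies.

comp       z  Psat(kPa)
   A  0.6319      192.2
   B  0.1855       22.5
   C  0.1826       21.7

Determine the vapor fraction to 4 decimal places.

Raoult's law: Kᵢ = Pᵢˢᵃᵗ/P = Pᵢˢᵃᵗ/64.9.
  K_A = 192.2/64.9 = 2.961479, K_B = 22.5/64.9 = 0.346687, K_C = 21.7/64.9 = 0.334361
Iterate (Newton) starting at ψ = 0.5:
  ψ = 0.5000: g = 0.26360, g' = -0.9761 → ψ = 0.7701
  ψ = 0.7701: g = 0.00046, g' = -1.0470 → ψ = 0.7705
Converged at ψ = 0.7705.

ψ = 0.7705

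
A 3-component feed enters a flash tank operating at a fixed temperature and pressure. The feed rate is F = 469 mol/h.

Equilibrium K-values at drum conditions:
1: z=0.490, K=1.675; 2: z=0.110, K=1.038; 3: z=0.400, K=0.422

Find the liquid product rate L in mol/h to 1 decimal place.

L = 329.0 mol/h

Material balance + equilibrium reduce to Σ zᵢ(Kᵢ−1)/(1+ψ(Kᵢ−1)) = 0.
g(0) = ΣzᵢKᵢ − 1 = 0.104 and g(1) = 1 − Σzᵢ/Kᵢ = -0.346, so a root lies in (0, 1).
Newton–Raphson from ψ = 0.5:
  ψ = 0.500: g = -0.0738, g' = -0.389 → ψ = 0.310
  ψ = 0.310: g = -0.0042, g' = -0.351 → ψ = 0.299
Converged at ψ = 0.299.
Then V = ψ·F = 0.2985·469 = 140.0 mol/h and L = F − V = 329.0 mol/h.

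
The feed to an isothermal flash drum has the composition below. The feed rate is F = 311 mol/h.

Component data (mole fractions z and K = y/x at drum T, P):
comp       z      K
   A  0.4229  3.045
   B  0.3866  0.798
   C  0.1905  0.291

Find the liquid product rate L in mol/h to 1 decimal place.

Newton–Raphson from β = 0.4:
  β = 0.4000: g = 0.20221, g' = -0.7404 → β = 0.6731
  β = 0.6731: g = 0.01515, g' = -0.6847 → β = 0.6953
  β = 0.6953: g = -0.00011, g' = -0.6953 → β = 0.6951
Converged at β = 0.6951.
Then V = β·F = 0.6951·311 = 216.2 mol/h and L = F − V = 94.8 mol/h.

L = 94.8 mol/h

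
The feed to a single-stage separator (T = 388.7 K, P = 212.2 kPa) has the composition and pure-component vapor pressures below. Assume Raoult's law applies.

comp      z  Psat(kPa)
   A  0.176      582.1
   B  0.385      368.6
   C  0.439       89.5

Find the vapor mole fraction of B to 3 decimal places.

Raoult's law: Kᵢ = Pᵢˢᵃᵗ/P = Pᵢˢᵃᵗ/212.2.
  K_A = 582.1/212.2 = 2.74317, K_B = 368.6/212.2 = 1.73704, K_C = 89.5/212.2 = 0.42177
Let β = V/F and solve Σ zᵢ(Kᵢ−1)/(1+β(Kᵢ−1)) = 0.
g(0) = ΣzᵢKᵢ − 1 = 0.337 and g(1) = 1 − Σzᵢ/Kᵢ = -0.327, so a root lies in (0, 1).
Newton–Raphson from β = 0.5:
  β = 0.500: g = 0.0142, g' = -0.555 → β = 0.526
Converged at β = 0.526.
Compositions from xᵢ = zᵢ/(1+β(Kᵢ−1)), yᵢ = Kᵢxᵢ:
  A: x = 0.092, y = 0.252
  B: x = 0.278, y = 0.482
  C: x = 0.631, y = 0.266

y_B = 0.482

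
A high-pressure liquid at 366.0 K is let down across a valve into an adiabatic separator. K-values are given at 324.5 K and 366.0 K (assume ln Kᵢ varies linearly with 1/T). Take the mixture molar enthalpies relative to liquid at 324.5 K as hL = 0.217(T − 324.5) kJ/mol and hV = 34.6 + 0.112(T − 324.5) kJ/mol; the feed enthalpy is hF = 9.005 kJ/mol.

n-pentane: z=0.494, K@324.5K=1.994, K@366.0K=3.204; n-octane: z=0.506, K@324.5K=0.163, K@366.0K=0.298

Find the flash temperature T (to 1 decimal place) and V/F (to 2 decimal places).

T = 334.2 K, V/F = 0.21

Adiabatic flash: solve Rachford–Rice at each trial T, then check hF = ψ·hV(T) + (1−ψ)·hL(T).
  T = 324.5 K: K = (1.994, 0.163), RR gives ψ = 0.081, H_out = 2.808 kJ/mol
  T = 366.0 K: K = (3.204, 0.298), RR gives ψ = 0.474, H_out = 23.344 kJ/mol
  T = 345.2 K: K = (2.562, 0.224), RR gives ψ = 0.313, H_out = 14.640 kJ/mol
  T = 334.9 K: K = (2.271, 0.192), RR gives ψ = 0.213, H_out = 9.406 kJ/mol
  T = 329.7 K: K = (2.130, 0.177), RR gives ψ = 0.153, H_out = 6.326 kJ/mol
  T = 332.3 K: K = (2.200, 0.185), RR gives ψ = 0.184, H_out = 7.913 kJ/mol
  T = 333.6 K: K = (2.235, 0.188), RR gives ψ = 0.199, H_out = 8.670 kJ/mol
Linear interpolation between T = 333.6 (H_out = 8.670) and T = 334.9 (H_out = 9.406) on hF = 9.005 gives T ≈ 334.2 K, at which ψ = 0.21.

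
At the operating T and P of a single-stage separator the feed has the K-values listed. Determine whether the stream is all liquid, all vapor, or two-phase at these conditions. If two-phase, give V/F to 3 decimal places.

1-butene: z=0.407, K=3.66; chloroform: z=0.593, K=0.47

two-phase, V/F = 0.545

ΣzᵢKᵢ = 1.768; Σzᵢ/Kᵢ = 1.373.
Both exceed 1, so a two-phase solution exists.
Binary case is linear: z₁(K₁−1)(1+ψ(K₂−1)) + z₂(K₂−1)(1+ψ(K₁−1)) = 0
⇒ ψ = [z₁(K₁−1)+z₂(K₂−1)] / [−(K₁−1)(K₂−1)] = 0.7683/1.4098 = 0.545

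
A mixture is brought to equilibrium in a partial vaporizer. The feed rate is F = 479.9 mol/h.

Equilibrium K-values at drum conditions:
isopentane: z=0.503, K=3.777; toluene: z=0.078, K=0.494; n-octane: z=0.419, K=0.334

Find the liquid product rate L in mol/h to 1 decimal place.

Let ψ = V/F and solve Σ zᵢ(Kᵢ−1)/(1+ψ(Kᵢ−1)) = 0.
g(0) = ΣzᵢKᵢ − 1 = 1.078 and g(1) = 1 − Σzᵢ/Kᵢ = -0.546, so a root lies in (0, 1).
Iterate (Newton) starting at ψ = 0.53:
  ψ = 0.530: g = 0.0799, g' = -1.116 → ψ = 0.602
Converged at ψ = 0.602.
Then V = ψ·F = 0.6022·479.9 = 289.0 mol/h and L = F − V = 190.9 mol/h.

L = 190.9 mol/h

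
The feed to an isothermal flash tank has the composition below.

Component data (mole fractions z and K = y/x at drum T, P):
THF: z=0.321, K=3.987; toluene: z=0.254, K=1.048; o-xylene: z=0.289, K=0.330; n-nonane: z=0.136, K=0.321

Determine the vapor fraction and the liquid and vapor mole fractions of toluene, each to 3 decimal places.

ψ = 0.462, x_toluene = 0.248, y_toluene = 0.260

Rachford–Rice: g(ψ) = Σ zᵢ(Kᵢ−1)/(1+ψ(Kᵢ−1)) = 0.
Check two-phase: ΣzᵢKᵢ = 1.685 > 1 and Σzᵢ/Kᵢ = 1.622 > 1, so g(0) = 0.685 > 0 and g(1) = -0.622 < 0.
Newton iteration, ψ⁰ = 0.5:
  ψ = 0.500: g = -0.0345, g' = -0.898 → ψ = 0.462
Converged at ψ = 0.462.
Compositions from xᵢ = zᵢ/(1+ψ(Kᵢ−1)), yᵢ = Kᵢxᵢ:
  THF: x = 0.135, y = 0.538
  toluene: x = 0.248, y = 0.260
  o-xylene: x = 0.418, y = 0.138
  n-nonane: x = 0.198, y = 0.064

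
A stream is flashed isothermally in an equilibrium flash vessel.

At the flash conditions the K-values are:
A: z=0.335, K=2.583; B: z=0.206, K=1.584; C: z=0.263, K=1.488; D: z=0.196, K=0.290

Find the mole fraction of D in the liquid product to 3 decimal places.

Let β = V/F and solve Σ zᵢ(Kᵢ−1)/(1+β(Kᵢ−1)) = 0.
g(0) = ΣzᵢKᵢ − 1 = 0.640 and g(1) = 1 − Σzᵢ/Kᵢ = -0.112, so a root lies in (0, 1).
Iterate (Newton) starting at β = 0.69:
  β = 0.690: g = 0.1624, g' = -0.642 → β = 0.943
  β = 0.943: g = -0.0428, g' = -1.098 → β = 0.904
  β = 0.904: g = -0.0026, g' = -0.972 → β = 0.901
Converged at β = 0.901.
Compositions from xᵢ = zᵢ/(1+β(Kᵢ−1)), yᵢ = Kᵢxᵢ:
  A: x = 0.138, y = 0.357
  B: x = 0.135, y = 0.214
  C: x = 0.183, y = 0.272
  D: x = 0.544, y = 0.158

x_D = 0.544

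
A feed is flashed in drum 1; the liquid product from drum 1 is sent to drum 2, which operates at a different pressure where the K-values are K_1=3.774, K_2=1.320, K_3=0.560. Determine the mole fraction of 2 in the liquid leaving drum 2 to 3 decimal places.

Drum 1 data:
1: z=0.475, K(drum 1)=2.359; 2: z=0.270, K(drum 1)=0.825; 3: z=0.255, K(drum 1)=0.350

x_2 (drum 2) = 0.244

Drum 1:
Rachford–Rice: g(ψ₁) = Σ zᵢ(Kᵢ−1)/(1+ψ₁(Kᵢ−1)) = 0.
Check two-phase: ΣzᵢKᵢ = 1.433 > 1 and Σzᵢ/Kᵢ = 1.257 > 1, so g(0) = 0.433 > 0 and g(1) = -0.257 < 0.
Newton iteration, ψ₁⁰ = 0.5:
  ψ₁ = 0.500: g = 0.0870, g' = -0.557 → ψ₁ = 0.656
  ψ₁ = 0.656: g = -0.0011, g' = -0.583 → ψ₁ = 0.654
Converged at ψ₁ = 0.654.
Drum-1 compositions:
  1: x = 0.251, y = 0.593
  2: x = 0.305, y = 0.252
  3: x = 0.444, y = 0.155
Drum-2 feed = drum-1 liquid: z₂ = (0.2515, 0.3049, 0.4436).
Drum 2:
Material balance + equilibrium reduce to Σ zᵢ(Kᵢ−1)/(1+ψ₂(Kᵢ−1)) = 0.
Check two-phase: ΣzᵢKᵢ = 1.600 > 1 and Σzᵢ/Kᵢ = 1.090 > 1, so g(0) = 0.600 > 0 and g(1) = -0.090 < 0.
Newton–Raphson from ψ₂ = 0.56:
  ψ₂ = 0.560: g = 0.0969, g' = -0.470 → ψ₂ = 0.766
  ψ₂ = 0.766: g = 0.0072, g' = -0.414 → ψ₂ = 0.783
Converged at ψ₂ = 0.783.
  1: x = 0.079, y = 0.299
  2: x = 0.244, y = 0.322
  3: x = 0.677, y = 0.379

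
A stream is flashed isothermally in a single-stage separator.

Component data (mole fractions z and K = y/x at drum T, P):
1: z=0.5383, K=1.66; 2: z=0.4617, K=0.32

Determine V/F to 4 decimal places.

Material balance + equilibrium reduce to Σ zᵢ(Kᵢ−1)/(1+V/F(Kᵢ−1)) = 0.
g(0) = ΣzᵢKᵢ − 1 = 0.0413 and g(1) = 1 − Σzᵢ/Kᵢ = -0.7671, so a root lies in (0, 1).
Newton iteration, V/F⁰ = 0.5:
  V/F = 0.5000: g = -0.20856, g' = -0.6227 → V/F = 0.1650
  V/F = 0.1650: g = -0.03327, g' = -0.4616 → V/F = 0.0930
  V/F = 0.0930: g = -0.00041, g' = -0.4514 → V/F = 0.0921
Converged at V/F = 0.0921.

V/F = 0.0921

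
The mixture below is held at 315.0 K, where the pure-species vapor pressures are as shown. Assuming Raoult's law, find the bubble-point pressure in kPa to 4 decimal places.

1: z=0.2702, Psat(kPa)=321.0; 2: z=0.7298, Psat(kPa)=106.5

At the bubble point ψ → 0, so ΣzᵢKᵢ = 1 with Kᵢ = Pᵢˢᵃᵗ/P ⇒ P = ΣzᵢPᵢˢᵃᵗ.
P = 0.2702·321.0 + 0.7298·106.5 = 164.4579 kPa

Pbub = 164.4579 kPa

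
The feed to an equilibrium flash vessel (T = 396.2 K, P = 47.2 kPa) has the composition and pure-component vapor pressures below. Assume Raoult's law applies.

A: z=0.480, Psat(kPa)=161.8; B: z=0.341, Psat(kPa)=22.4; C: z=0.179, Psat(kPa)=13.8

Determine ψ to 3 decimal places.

Raoult's law: Kᵢ = Pᵢˢᵃᵗ/P = Pᵢˢᵃᵗ/47.2.
  K_A = 161.8/47.2 = 3.42797, K_B = 22.4/47.2 = 0.47458, K_C = 13.8/47.2 = 0.29237
Let ψ = V/F and solve Σ zᵢ(Kᵢ−1)/(1+ψ(Kᵢ−1)) = 0.
Feasibility: ΣzᵢKᵢ = 1.860, Σzᵢ/Kᵢ = 1.471 — both > 1, two phases present.
Newton iteration, ψ⁰ = 0.64:
  ψ = 0.640: g = -0.0451, g' = -0.947 → ψ = 0.592
Converged at ψ = 0.592.

ψ = 0.592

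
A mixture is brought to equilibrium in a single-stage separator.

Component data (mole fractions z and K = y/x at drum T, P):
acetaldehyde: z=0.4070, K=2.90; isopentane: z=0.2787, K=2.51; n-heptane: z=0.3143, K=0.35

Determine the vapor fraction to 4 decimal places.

ψ = 0.8731

Iterate (Newton) starting at ψ = 0.35:
  ψ = 0.3500: g = 0.47531, g' = -1.0245 → ψ = 0.8139
  ψ = 0.8139: g = 0.05867, g' = -0.9532 → ψ = 0.8755
  ψ = 0.8755: g = -0.00249, g' = -1.0401 → ψ = 0.8731
Converged at ψ = 0.8731.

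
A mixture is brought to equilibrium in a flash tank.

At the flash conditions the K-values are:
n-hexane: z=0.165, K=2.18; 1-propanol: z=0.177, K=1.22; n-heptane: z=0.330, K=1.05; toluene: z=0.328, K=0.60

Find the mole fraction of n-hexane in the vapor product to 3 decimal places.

y_n-hexane = 0.218

Material balance + equilibrium reduce to Σ zᵢ(Kᵢ−1)/(1+ψ(Kᵢ−1)) = 0.
g(0) = ΣzᵢKᵢ − 1 = 0.119 and g(1) = 1 − Σzᵢ/Kᵢ = -0.082, so a root lies in (0, 1).
Newton–Raphson from ψ = 0.45:
  ψ = 0.450: g = 0.0187, g' = -0.184 → ψ = 0.552
  ψ = 0.552: g = 0.0003, g' = -0.178 → ψ = 0.554
Converged at ψ = 0.554.
Compositions from xᵢ = zᵢ/(1+ψ(Kᵢ−1)), yᵢ = Kᵢxᵢ:
  n-hexane: x = 0.100, y = 0.218
  1-propanol: x = 0.158, y = 0.192
  n-heptane: x = 0.321, y = 0.337
  toluene: x = 0.421, y = 0.253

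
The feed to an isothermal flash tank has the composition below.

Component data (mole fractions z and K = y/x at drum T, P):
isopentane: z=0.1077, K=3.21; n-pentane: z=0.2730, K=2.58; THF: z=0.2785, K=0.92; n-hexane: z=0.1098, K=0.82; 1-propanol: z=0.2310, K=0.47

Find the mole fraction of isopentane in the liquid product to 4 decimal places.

x_isopentane = 0.0376

Rachford–Rice: g(V/F) = Σ zᵢ(Kᵢ−1)/(1+V/F(Kᵢ−1)) = 0.
g(0) = ΣzᵢKᵢ − 1 = 0.5049 and g(1) = 1 − Σzᵢ/Kᵢ = -0.0675, so a root lies in (0, 1).
Newton iteration, V/F⁰ = 0.5:
  V/F = 0.5000: g = 0.14255, g' = -0.4578 → V/F = 0.8114
  V/F = 0.8114: g = 0.01245, g' = -0.4050 → V/F = 0.8422
  V/F = 0.8422: g = -0.00005, g' = -0.4084 → V/F = 0.8420
Converged at V/F = 0.8420.
Compositions from xᵢ = zᵢ/(1+V/F(Kᵢ−1)), yᵢ = Kᵢxᵢ:
  isopentane: x = 0.0376, y = 0.1208
  n-pentane: x = 0.1171, y = 0.3022
  THF: x = 0.2986, y = 0.2747
  n-hexane: x = 0.1294, y = 0.1061
  1-propanol: x = 0.4172, y = 0.1961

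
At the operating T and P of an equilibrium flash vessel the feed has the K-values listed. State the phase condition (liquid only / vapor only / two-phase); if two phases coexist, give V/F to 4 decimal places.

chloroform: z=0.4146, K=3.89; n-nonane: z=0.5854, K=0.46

two-phase, V/F = 0.5652

ΣzᵢKᵢ = 1.8821; Σzᵢ/Kᵢ = 1.3792.
Both exceed 1, so a two-phase solution exists.
Iterate (Newton) starting at ψ = 0.5:
  ψ = 0.5000: g = 0.05702, g' = -0.8996 → ψ = 0.5634
  ψ = 0.5634: g = 0.00156, g' = -0.8539 → ψ = 0.5652
Converged at ψ = 0.5652.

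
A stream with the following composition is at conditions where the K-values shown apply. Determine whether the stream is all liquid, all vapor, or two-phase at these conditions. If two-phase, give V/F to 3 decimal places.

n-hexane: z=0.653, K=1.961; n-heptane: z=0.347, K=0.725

ΣzᵢKᵢ = 1.532; Σzᵢ/Kᵢ = 0.812.
Since Σzᵢ/Kᵢ < 1 the mixture is above its dew point — single vapor phase.

all vapor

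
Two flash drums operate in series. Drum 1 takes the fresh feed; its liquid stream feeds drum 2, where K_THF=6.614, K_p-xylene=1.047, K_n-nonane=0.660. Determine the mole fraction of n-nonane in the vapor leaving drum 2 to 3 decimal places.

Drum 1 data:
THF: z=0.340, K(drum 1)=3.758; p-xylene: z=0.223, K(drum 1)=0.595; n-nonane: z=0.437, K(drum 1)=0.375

y_n-nonane (drum 2) = 0.464

Drum 1:
Let ψ₁ = V/F and solve Σ zᵢ(Kᵢ−1)/(1+ψ₁(Kᵢ−1)) = 0.
g(0) = ΣzᵢKᵢ − 1 = 0.574 and g(1) = 1 − Σzᵢ/Kᵢ = -0.631, so a root lies in (0, 1).
Newton–Raphson from ψ₁ = 0.5:
  ψ₁ = 0.500: g = -0.1164, g' = -0.876 → ψ₁ = 0.367
  ψ₁ = 0.367: g = 0.0054, g' = -0.977 → ψ₁ = 0.373
Converged at ψ₁ = 0.373.
Drum-1 compositions:
  THF: x = 0.168, y = 0.630
  p-xylene: x = 0.263, y = 0.156
  n-nonane: x = 0.570, y = 0.214
Drum-2 feed = drum-1 liquid: z₂ = (0.1677, 0.2626, 0.5697).
Drum 2:
Iterate (Newton) starting at ψ₂ = 0.64:
  ψ₂ = 0.640: g = -0.0306, g' = -0.359 → ψ₂ = 0.555
  ψ₂ = 0.555: g = 0.0022, g' = -0.413 → ψ₂ = 0.560
Converged at ψ₂ = 0.560.
  THF: x = 0.040, y = 0.268
  p-xylene: x = 0.256, y = 0.268
  n-nonane: x = 0.704, y = 0.464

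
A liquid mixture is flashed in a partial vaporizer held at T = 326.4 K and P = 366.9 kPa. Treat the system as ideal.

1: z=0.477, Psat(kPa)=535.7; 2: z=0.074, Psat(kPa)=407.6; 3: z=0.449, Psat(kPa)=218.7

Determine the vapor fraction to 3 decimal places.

Raoult's law: Kᵢ = Pᵢˢᵃᵗ/P = Pᵢˢᵃᵗ/366.9.
  K_1 = 535.7/366.9 = 1.46007, K_2 = 407.6/366.9 = 1.11093, K_3 = 218.7/366.9 = 0.59608
Material balance + equilibrium reduce to Σ zᵢ(Kᵢ−1)/(1+ψ(Kᵢ−1)) = 0.
g(0) = ΣzᵢKᵢ − 1 = 0.046 and g(1) = 1 − Σzᵢ/Kᵢ = -0.147, so a root lies in (0, 1).
Newton iteration, ψ⁰ = 0.5:
  ψ = 0.500: g = -0.0411, g' = -0.183 → ψ = 0.275
  ψ = 0.275: g = -0.0013, g' = -0.173 → ψ = 0.268
Converged at ψ = 0.268.

ψ = 0.268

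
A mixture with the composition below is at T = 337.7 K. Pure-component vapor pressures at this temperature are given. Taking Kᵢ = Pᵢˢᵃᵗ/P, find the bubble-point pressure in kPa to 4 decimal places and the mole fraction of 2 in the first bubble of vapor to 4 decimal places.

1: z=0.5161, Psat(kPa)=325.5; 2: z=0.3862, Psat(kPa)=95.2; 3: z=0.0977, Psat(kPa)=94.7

At the bubble point ψ → 0, so ΣzᵢKᵢ = 1 with Kᵢ = Pᵢˢᵃᵗ/P ⇒ P = ΣzᵢPᵢˢᵃᵗ.
P = 0.5161·325.5 + 0.3862·95.2 + 0.0977·94.7 = 214.0090 kPa
yᵢ = zᵢPᵢˢᵃᵗ/P ⇒ y_2 = 0.3862·95.2/214.0090 = 0.1718

Pbub = 214.0090 kPa, y_2 = 0.1718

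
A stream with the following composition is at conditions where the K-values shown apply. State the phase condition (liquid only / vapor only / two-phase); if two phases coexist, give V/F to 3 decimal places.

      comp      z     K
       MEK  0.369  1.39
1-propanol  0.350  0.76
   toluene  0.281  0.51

ΣzᵢKᵢ = 0.922; Σzᵢ/Kᵢ = 1.277.
Since ΣzᵢKᵢ < 1 the mixture is below its bubble point — single liquid phase.

liquid only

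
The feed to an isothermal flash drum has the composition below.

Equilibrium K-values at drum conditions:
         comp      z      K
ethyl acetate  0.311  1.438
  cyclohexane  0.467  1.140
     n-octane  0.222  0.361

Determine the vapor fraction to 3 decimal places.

ψ = 0.339

Material balance + equilibrium reduce to Σ zᵢ(Kᵢ−1)/(1+ψ(Kᵢ−1)) = 0.
g(0) = ΣzᵢKᵢ − 1 = 0.060 and g(1) = 1 − Σzᵢ/Kᵢ = -0.241, so a root lies in (0, 1).
Iterate (Newton) starting at ψ = 0.5:
  ψ = 0.500: g = -0.0356, g' = -0.244 → ψ = 0.354
  ψ = 0.354: g = -0.0031, g' = -0.204 → ψ = 0.339
Converged at ψ = 0.339.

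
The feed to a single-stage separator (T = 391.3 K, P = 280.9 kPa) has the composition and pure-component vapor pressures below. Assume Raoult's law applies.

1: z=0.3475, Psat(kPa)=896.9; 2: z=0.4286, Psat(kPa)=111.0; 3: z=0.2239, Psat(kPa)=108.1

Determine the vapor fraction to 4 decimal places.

Raoult's law: Kᵢ = Pᵢˢᵃᵗ/P = Pᵢˢᵃᵗ/280.9.
  K_1 = 896.9/280.9 = 3.192951, K_2 = 111.0/280.9 = 0.395158, K_3 = 108.1/280.9 = 0.384834
Material balance + equilibrium reduce to Σ zᵢ(Kᵢ−1)/(1+ψ(Kᵢ−1)) = 0.
g(0) = ΣzᵢKᵢ − 1 = 0.3651 and g(1) = 1 − Σzᵢ/Kᵢ = -0.7753, so a root lies in (0, 1).
Newton–Raphson from ψ = 0.34:
  ψ = 0.3400: g = -0.06396, g' = -0.9324 → ψ = 0.2714
  ψ = 0.2714: g = 0.00223, g' = -1.0033 → ψ = 0.2736
Converged at ψ = 0.2736.

ψ = 0.2736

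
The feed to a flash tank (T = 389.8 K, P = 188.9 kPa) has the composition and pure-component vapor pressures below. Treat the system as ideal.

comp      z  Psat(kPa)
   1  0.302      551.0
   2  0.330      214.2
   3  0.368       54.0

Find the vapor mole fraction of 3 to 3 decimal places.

Raoult's law: Kᵢ = Pᵢˢᵃᵗ/P = Pᵢˢᵃᵗ/188.9.
  K_1 = 551.0/188.9 = 2.91689, K_2 = 214.2/188.9 = 1.13393, K_3 = 54.0/188.9 = 0.28587
Rachford–Rice: g(ψ) = Σ zᵢ(Kᵢ−1)/(1+ψ(Kᵢ−1)) = 0.
g(0) = ΣzᵢKᵢ − 1 = 0.360 and g(1) = 1 − Σzᵢ/Kᵢ = -0.682, so a root lies in (0, 1).
Newton iteration, ψ⁰ = 0.5:
  ψ = 0.500: g = -0.0717, g' = -0.749 → ψ = 0.404
  ψ = 0.404: g = -0.0013, g' = -0.729 → ψ = 0.402
Converged at ψ = 0.402.
Compositions from xᵢ = zᵢ/(1+ψ(Kᵢ−1)), yᵢ = Kᵢxᵢ:
  1: x = 0.170, y = 0.497
  2: x = 0.313, y = 0.355
  3: x = 0.516, y = 0.148

y_3 = 0.148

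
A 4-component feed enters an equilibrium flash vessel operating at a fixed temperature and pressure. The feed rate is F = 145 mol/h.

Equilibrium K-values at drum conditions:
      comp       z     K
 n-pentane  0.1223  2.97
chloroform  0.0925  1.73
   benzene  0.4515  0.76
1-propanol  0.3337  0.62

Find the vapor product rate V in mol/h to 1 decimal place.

V = 21.7 mol/h

Newton iteration, β⁰ = 0.5:
  β = 0.5000: g = -0.10884, g' = -0.2539 → β = 0.0714
  β = 0.0714: g = 0.03482, g' = -0.4872 → β = 0.1429
  β = 0.1429: g = 0.00288, g' = -0.4112 → β = 0.1498
  β = 0.1498: g = 0.00002, g' = -0.4052 → β = 0.1499
Converged at β = 0.1499.
Then V = β·F = 0.1499·145 = 21.7 mol/h and L = F − V = 123.3 mol/h.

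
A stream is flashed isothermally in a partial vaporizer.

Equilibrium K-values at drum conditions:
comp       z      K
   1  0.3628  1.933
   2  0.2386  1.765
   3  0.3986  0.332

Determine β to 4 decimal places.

Let β = V/F and solve Σ zᵢ(Kᵢ−1)/(1+β(Kᵢ−1)) = 0.
Check two-phase: ΣzᵢKᵢ = 1.2548 > 1 and Σzᵢ/Kᵢ = 1.5235 > 1, so g(0) = 0.2548 > 0 and g(1) = -0.5235 < 0.
Newton–Raphson from β = 0.32:
  β = 0.3200: g = 0.06864, g' = -0.5651 → β = 0.4415
  β = 0.4415: g = -0.00144, g' = -0.5942 → β = 0.4391
Converged at β = 0.4391.

β = 0.4391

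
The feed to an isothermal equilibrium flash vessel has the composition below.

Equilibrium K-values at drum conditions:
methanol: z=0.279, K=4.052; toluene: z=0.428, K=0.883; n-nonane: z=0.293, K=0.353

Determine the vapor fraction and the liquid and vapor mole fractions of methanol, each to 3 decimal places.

Iterate (Newton) starting at ψ = 0.56:
  ψ = 0.560: g = -0.0366, g' = -0.662 → ψ = 0.505
Converged at ψ = 0.505.
Compositions from xᵢ = zᵢ/(1+ψ(Kᵢ−1)), yᵢ = Kᵢxᵢ:
  methanol: x = 0.110, y = 0.445
  toluene: x = 0.455, y = 0.402
  n-nonane: x = 0.435, y = 0.154

ψ = 0.505, x_methanol = 0.110, y_methanol = 0.445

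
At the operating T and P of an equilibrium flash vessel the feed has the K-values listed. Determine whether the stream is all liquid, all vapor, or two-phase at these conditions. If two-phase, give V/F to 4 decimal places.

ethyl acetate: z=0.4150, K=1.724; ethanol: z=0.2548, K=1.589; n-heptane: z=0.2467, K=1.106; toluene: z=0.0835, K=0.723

all vapor

ΣzᵢKᵢ = 1.4536; Σzᵢ/Kᵢ = 0.7396.
Since Σzᵢ/Kᵢ < 1 the mixture is above its dew point — single vapor phase.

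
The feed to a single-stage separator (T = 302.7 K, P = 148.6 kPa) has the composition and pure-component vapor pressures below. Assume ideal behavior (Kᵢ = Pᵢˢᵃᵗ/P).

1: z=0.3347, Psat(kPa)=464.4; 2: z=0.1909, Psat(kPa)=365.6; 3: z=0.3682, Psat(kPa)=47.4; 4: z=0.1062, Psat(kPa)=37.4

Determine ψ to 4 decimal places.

Raoult's law: Kᵢ = Pᵢˢᵃᵗ/P = Pᵢˢᵃᵗ/148.6.
  K_1 = 464.4/148.6 = 3.125168, K_2 = 365.6/148.6 = 2.460296, K_3 = 47.4/148.6 = 0.318977, K_4 = 37.4/148.6 = 0.251682
Rachford–Rice: g(ψ) = Σ zᵢ(Kᵢ−1)/(1+ψ(Kᵢ−1)) = 0.
Check two-phase: ΣzᵢKᵢ = 1.6598 > 1 and Σzᵢ/Kᵢ = 1.7610 > 1, so g(0) = 0.6598 > 0 and g(1) = -0.7610 < 0.
Newton iteration, ψ⁰ = 0.5:
  ψ = 0.5000: g = -0.00123, g' = -1.0358 → ψ = 0.4988
Converged at ψ = 0.4988.

ψ = 0.4988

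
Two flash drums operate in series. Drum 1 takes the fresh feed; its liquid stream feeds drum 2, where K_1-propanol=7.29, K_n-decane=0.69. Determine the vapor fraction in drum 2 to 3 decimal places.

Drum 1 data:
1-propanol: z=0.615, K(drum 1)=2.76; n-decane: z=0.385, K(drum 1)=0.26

Drum 1:
Let ψ₁ = V/F and solve Σ zᵢ(Kᵢ−1)/(1+ψ₁(Kᵢ−1)) = 0.
Feasibility: ΣzᵢKᵢ = 1.797, Σzᵢ/Kᵢ = 1.704 — both > 1, two phases present.
Binary case is linear: z₁(K₁−1)(1+ψ₁(K₂−1)) + z₂(K₂−1)(1+ψ₁(K₁−1)) = 0
⇒ ψ₁ = [z₁(K₁−1)+z₂(K₂−1)] / [−(K₁−1)(K₂−1)] = 0.7975/1.3024 = 0.612
Drum-1 compositions:
  1-propanol: x = 0.296, y = 0.817
  n-decane: x = 0.704, y = 0.183
Drum-2 feed = drum-1 liquid: z₂ = (0.2960, 0.7040).
Drum 2:
Let ψ₂ = V/F and solve Σ zᵢ(Kᵢ−1)/(1+ψ₂(Kᵢ−1)) = 0.
Feasibility: ΣzᵢKᵢ = 2.644, Σzᵢ/Kᵢ = 1.061 — both > 1, two phases present.
Binary case is linear: z₁(K₁−1)(1+ψ₂(K₂−1)) + z₂(K₂−1)(1+ψ₂(K₁−1)) = 0
⇒ ψ₂ = [z₁(K₁−1)+z₂(K₂−1)] / [−(K₁−1)(K₂−1)] = 1.6436/1.9499 = 0.843
  1-propanol: x = 0.047, y = 0.342
  n-decane: x = 0.953, y = 0.658

V/F (drum 2) = 0.843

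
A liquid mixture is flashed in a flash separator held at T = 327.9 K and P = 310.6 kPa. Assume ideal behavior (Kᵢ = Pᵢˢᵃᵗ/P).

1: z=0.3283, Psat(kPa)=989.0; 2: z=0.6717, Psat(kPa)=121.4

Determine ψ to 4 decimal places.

ψ = 0.2314

Raoult's law: Kᵢ = Pᵢˢᵃᵗ/P = Pᵢˢᵃᵗ/310.6.
  K_1 = 989.0/310.6 = 3.184160, K_2 = 121.4/310.6 = 0.390856
Let ψ = V/F and solve Σ zᵢ(Kᵢ−1)/(1+ψ(Kᵢ−1)) = 0.
Check two-phase: ΣzᵢKᵢ = 1.3079 > 1 and Σzᵢ/Kᵢ = 1.8216 > 1, so g(0) = 0.3079 > 0 and g(1) = -0.8216 < 0.
Binary case is linear: z₁(K₁−1)(1+ψ(K₂−1)) + z₂(K₂−1)(1+ψ(K₁−1)) = 0
⇒ ψ = [z₁(K₁−1)+z₂(K₂−1)] / [−(K₁−1)(K₂−1)] = 0.30790/1.33047 = 0.2314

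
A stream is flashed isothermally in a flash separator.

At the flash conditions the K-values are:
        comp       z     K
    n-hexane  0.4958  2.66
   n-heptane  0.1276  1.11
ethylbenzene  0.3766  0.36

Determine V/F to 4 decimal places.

V/F = 0.6451

Newton–Raphson from V/F = 0.5:
  V/F = 0.5000: g = 0.10860, g' = -0.7429 → V/F = 0.6462
  V/F = 0.6462: g = -0.00079, g' = -0.7679 → V/F = 0.6451
Converged at V/F = 0.6451.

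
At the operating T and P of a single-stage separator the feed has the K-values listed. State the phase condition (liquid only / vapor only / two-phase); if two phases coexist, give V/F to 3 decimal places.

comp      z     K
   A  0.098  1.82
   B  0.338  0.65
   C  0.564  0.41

liquid only

ΣzᵢKᵢ = 0.629; Σzᵢ/Kᵢ = 1.949.
Since ΣzᵢKᵢ < 1 the mixture is below its bubble point — single liquid phase.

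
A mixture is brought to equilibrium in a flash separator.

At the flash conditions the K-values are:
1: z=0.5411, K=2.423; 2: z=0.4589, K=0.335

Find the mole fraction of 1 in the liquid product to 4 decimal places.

Rachford–Rice: g(V/F) = Σ zᵢ(Kᵢ−1)/(1+V/F(Kᵢ−1)) = 0.
g(0) = ΣzᵢKᵢ − 1 = 0.4648 and g(1) = 1 − Σzᵢ/Kᵢ = -0.5932, so a root lies in (0, 1).
Iterate (Newton) starting at V/F = 0.5:
  V/F = 0.5000: g = -0.00729, g' = -0.8295 → V/F = 0.4912
Converged at V/F = 0.4912.
Compositions from xᵢ = zᵢ/(1+V/F(Kᵢ−1)), yᵢ = Kᵢxᵢ:
  1: x = 0.3185, y = 0.7717
  2: x = 0.6815, y = 0.2283

x_1 = 0.3185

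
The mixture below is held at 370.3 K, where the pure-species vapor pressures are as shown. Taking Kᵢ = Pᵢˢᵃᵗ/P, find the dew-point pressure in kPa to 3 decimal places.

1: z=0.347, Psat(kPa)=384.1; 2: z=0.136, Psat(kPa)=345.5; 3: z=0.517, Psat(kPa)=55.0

Pdew = 93.484 kPa

At the dew point ψ → 1, so Σzᵢ/Kᵢ = 1 with Kᵢ = Pᵢˢᵃᵗ/P ⇒ 1/P = Σzᵢ/Pᵢˢᵃᵗ.
1/P = 0.347/384.1 + 0.136/345.5 + 0.517/55.0 = 0.010697 ⇒ P = 93.484 kPa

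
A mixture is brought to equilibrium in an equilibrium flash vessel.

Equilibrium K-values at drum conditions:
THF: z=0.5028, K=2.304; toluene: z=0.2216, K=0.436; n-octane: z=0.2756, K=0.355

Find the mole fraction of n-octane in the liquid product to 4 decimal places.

x_n-octane = 0.3859

Material balance + equilibrium reduce to Σ zᵢ(Kᵢ−1)/(1+β(Kᵢ−1)) = 0.
Check two-phase: ΣzᵢKᵢ = 1.3529 > 1 and Σzᵢ/Kᵢ = 1.5028 > 1, so g(0) = 0.3529 > 0 and g(1) = -0.5028 < 0.
Iterate (Newton) starting at β = 0.5:
  β = 0.5000: g = -0.03957, g' = -0.6998 → β = 0.4435
  β = 0.4435: g = -0.00022, g' = -0.6935 → β = 0.4431
Converged at β = 0.4431.
Compositions from xᵢ = zᵢ/(1+β(Kᵢ−1)), yᵢ = Kᵢxᵢ:
  THF: x = 0.3187, y = 0.7342
  toluene: x = 0.2954, y = 0.1288
  n-octane: x = 0.3859, y = 0.1370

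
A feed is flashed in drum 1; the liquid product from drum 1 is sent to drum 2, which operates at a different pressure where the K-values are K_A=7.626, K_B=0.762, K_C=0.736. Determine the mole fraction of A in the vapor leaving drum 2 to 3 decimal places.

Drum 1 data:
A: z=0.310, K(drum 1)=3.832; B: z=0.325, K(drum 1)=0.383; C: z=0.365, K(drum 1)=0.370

Drum 1:
Newton iteration, ψ₁⁰ = 0.34:
  ψ₁ = 0.340: g = -0.0991, g' = -1.078 → ψ₁ = 0.248
  ψ₁ = 0.248: g = 0.0064, g' = -1.234 → ψ₁ = 0.253
Converged at ψ₁ = 0.253.
Drum-1 compositions:
  A: x = 0.181, y = 0.692
  B: x = 0.385, y = 0.148
  C: x = 0.434, y = 0.161
Drum-2 feed = drum-1 liquid: z₂ = (0.1805, 0.3852, 0.4343).
Drum 2:
Rachford–Rice: g(ψ₂) = Σ zᵢ(Kᵢ−1)/(1+ψ₂(Kᵢ−1)) = 0.
g(0) = ΣzᵢKᵢ − 1 = 0.990 and g(1) = 1 − Σzᵢ/Kᵢ = -0.119, so a root lies in (0, 1).
Iterate (Newton) starting at ψ₂ = 0.5:
  ψ₂ = 0.500: g = 0.0412, g' = -0.494 → ψ₂ = 0.583
  ψ₂ = 0.583: g = 0.0039, g' = -0.407 → ψ₂ = 0.593
Converged at ψ₂ = 0.593.
  A: x = 0.037, y = 0.279
  B: x = 0.448, y = 0.342
  C: x = 0.515, y = 0.379

y_A (drum 2) = 0.279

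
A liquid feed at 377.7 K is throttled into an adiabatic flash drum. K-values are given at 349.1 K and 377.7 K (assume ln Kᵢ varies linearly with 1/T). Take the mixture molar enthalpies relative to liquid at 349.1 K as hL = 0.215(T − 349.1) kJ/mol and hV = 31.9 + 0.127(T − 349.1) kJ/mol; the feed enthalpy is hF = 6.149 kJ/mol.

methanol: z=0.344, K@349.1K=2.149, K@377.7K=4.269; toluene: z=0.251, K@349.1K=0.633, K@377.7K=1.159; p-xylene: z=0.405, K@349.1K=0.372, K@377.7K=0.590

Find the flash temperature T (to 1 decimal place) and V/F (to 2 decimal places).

T = 351.8 K, V/F = 0.18

Adiabatic flash: solve Rachford–Rice at each trial T, then check hF = ψ·hV(T) + (1−ψ)·hL(T).
  T = 349.1 K: K = (2.149, 0.633, 0.372), RR gives ψ = 0.079, H_out = 2.514 kJ/mol
  T = 377.7 K: K = (4.269, 1.159, 0.590), RR gives ψ = 1.000, H_out = 35.532 kJ/mol
  T = 363.4 K: K = (3.070, 0.867, 0.473), RR gives ψ = 0.543, H_out = 19.714 kJ/mol
  T = 356.2 K: K = (2.575, 0.742, 0.420), RR gives ψ = 0.322, H_out = 11.599 kJ/mol
  T = 352.6 K: K = (2.351, 0.685, 0.395), RR gives ψ = 0.205, H_out = 7.226 kJ/mol
  T = 350.9 K: K = (2.251, 0.659, 0.384), RR gives ψ = 0.146, H_out = 5.010 kJ/mol
Linear interpolation between T = 350.9 (H_out = 5.010) and T = 352.6 (H_out = 7.226) on hF = 6.149 gives T ≈ 351.8 K, at which ψ = 0.18.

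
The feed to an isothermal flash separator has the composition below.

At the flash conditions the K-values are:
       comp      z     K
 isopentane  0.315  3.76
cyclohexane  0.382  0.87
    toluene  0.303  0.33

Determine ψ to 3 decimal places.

ψ = 0.509

Iterate (Newton) starting at ψ = 0.5:
  ψ = 0.500: g = 0.0069, g' = -0.739 → ψ = 0.509
Converged at ψ = 0.509.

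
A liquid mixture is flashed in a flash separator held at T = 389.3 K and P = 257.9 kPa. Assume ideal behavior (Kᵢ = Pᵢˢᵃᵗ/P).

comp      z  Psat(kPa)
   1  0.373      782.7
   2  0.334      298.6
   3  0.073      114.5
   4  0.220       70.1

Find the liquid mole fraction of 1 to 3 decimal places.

x_1 = 0.159

Raoult's law: Kᵢ = Pᵢˢᵃᵗ/P = Pᵢˢᵃᵗ/257.9.
  K_1 = 782.7/257.9 = 3.03490, K_2 = 298.6/257.9 = 1.15781, K_3 = 114.5/257.9 = 0.44397, K_4 = 70.1/257.9 = 0.27181
Material balance + equilibrium reduce to Σ zᵢ(Kᵢ−1)/(1+ψ(Kᵢ−1)) = 0.
Feasibility: ΣzᵢKᵢ = 1.611, Σzᵢ/Kᵢ = 1.385 — both > 1, two phases present.
Iterate (Newton) starting at ψ = 0.5:
  ψ = 0.500: g = 0.1169, g' = -0.718 → ψ = 0.663
  ψ = 0.663: g = -0.0030, g' = -0.779 → ψ = 0.659
Converged at ψ = 0.659.
Compositions from xᵢ = zᵢ/(1+ψ(Kᵢ−1)), yᵢ = Kᵢxᵢ:
  1: x = 0.159, y = 0.484
  2: x = 0.303, y = 0.350
  3: x = 0.115, y = 0.051
  4: x = 0.423, y = 0.115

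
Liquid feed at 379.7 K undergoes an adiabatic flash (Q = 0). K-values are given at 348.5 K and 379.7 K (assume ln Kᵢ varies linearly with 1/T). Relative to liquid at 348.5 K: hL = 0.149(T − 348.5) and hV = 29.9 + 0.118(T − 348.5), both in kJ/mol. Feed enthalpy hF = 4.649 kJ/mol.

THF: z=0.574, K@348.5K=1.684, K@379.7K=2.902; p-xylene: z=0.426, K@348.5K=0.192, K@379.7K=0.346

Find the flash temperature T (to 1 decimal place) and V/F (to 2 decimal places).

Adiabatic flash: solve Rachford–Rice at each trial T, then check hF = ψ·hV(T) + (1−ψ)·hL(T).
  T = 348.5 K: K = (1.684, 0.192), RR gives ψ = 0.088, H_out = 2.619 kJ/mol
  T = 379.7 K: K = (2.902, 0.346), RR gives ψ = 0.654, H_out = 23.562 kJ/mol
  T = 364.1 K: K = (2.237, 0.261), RR gives ψ = 0.432, H_out = 15.039 kJ/mol
  T = 356.3 K: K = (1.947, 0.225), RR gives ψ = 0.290, H_out = 9.773 kJ/mol
  T = 352.4 K: K = (1.812, 0.208), RR gives ψ = 0.200, H_out = 6.538 kJ/mol
  T = 350.4 K: K = (1.746, 0.200), RR gives ψ = 0.146, H_out = 4.633 kJ/mol
Linear interpolation between T = 350.4 (H_out = 4.633) and T = 352.4 (H_out = 6.538) on hF = 4.649 gives T ≈ 350.4 K, at which ψ = 0.15.

T = 350.4 K, V/F = 0.15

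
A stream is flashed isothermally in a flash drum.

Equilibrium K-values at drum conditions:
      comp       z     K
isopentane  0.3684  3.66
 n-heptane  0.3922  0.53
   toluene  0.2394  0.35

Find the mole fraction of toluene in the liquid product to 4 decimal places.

x_toluene = 0.3357

Rachford–Rice: g(β) = Σ zᵢ(Kᵢ−1)/(1+β(Kᵢ−1)) = 0.
g(0) = ΣzᵢKᵢ − 1 = 0.6400 and g(1) = 1 − Σzᵢ/Kᵢ = -0.5247, so a root lies in (0, 1).
Newton iteration, β⁰ = 0.34:
  β = 0.3400: g = 0.09542, g' = -1.0081 → β = 0.4346
  β = 0.4346: g = 0.00594, g' = -0.8940 → β = 0.4413
Converged at β = 0.4413.
Compositions from xᵢ = zᵢ/(1+β(Kᵢ−1)), yᵢ = Kᵢxᵢ:
  isopentane: x = 0.1695, y = 0.6202
  n-heptane: x = 0.4948, y = 0.2623
  toluene: x = 0.3357, y = 0.1175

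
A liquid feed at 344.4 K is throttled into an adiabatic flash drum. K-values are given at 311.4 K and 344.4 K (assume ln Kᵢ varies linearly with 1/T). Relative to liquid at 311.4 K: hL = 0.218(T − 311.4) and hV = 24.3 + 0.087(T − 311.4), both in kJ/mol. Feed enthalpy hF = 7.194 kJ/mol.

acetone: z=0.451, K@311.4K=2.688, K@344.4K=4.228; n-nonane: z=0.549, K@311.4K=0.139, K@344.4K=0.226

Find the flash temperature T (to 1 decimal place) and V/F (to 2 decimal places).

T = 317.5 K, V/F = 0.25

Adiabatic flash: solve Rachford–Rice at each trial T, then check hF = ψ·hV(T) + (1−ψ)·hL(T).
  T = 311.4 K: K = (2.688, 0.139), RR gives ψ = 0.199, H_out = 4.825 kJ/mol
  T = 344.4 K: K = (4.228, 0.226), RR gives ψ = 0.413, H_out = 15.437 kJ/mol
  T = 327.9 K: K = (3.410, 0.179), RR gives ψ = 0.322, H_out = 10.721 kJ/mol
  T = 319.6 K: K = (3.035, 0.158), RR gives ψ = 0.266, H_out = 7.966 kJ/mol
  T = 315.5 K: K = (2.858, 0.148), RR gives ψ = 0.234, H_out = 6.459 kJ/mol
  T = 317.6 K: K = (2.948, 0.153), RR gives ψ = 0.251, H_out = 7.245 kJ/mol
Linear interpolation between T = 315.5 (H_out = 6.459) and T = 317.6 (H_out = 7.245) on hF = 7.194 gives T ≈ 317.5 K, at which ψ = 0.25.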